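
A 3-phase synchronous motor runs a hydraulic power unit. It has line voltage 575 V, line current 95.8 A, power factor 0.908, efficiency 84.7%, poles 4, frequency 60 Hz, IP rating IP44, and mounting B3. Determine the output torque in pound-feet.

287 lb·ft

P_in = √3·V·I·cosφ = 1.732 × 575 × 95.8 × 0.908 = 86630 W
P_out = η·P_in = 0.847 × 86630 = 73376 W
n = n_s = 120×60/4 = 1800 rpm (synchronous)
ω = 2π×1800/60 = 188.5 rad/s
τ = P_out/ω = 73376/188.5 = 389.3 N·m
In lb·ft: 389.3/1.356 = 287 lb·ft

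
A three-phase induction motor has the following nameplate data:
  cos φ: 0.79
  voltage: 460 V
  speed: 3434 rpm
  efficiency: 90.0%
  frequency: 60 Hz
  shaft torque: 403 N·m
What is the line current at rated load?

ω = 2π×3434/60 = 359.6 rad/s; P_out = τω = 403 × 359.6 = 144919 W
P_in = P_out / η = 144919 / 0.900 = 161021 W
I_L = P_in / (√3·V_L·cosφ) = 161021 / (1.732 × 460 × 0.79) = 256 A

256 A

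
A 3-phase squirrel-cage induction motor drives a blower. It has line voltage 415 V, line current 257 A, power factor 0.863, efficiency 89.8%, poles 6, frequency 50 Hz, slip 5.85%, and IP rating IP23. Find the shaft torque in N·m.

1450 N·m

P_in = √3·V·I·cosφ = 1.732 × 415 × 257 × 0.863 = 159419 W
P_out = η·P_in = 0.898 × 159419 = 143158 W
n_s = 120×50/6 = 1000 rpm; n = 1000×(1−0.0585) = 942 rpm
ω = 2π×942/60 = 98.65 rad/s
τ = P_out/ω = 143158/98.65 = 1450 N·m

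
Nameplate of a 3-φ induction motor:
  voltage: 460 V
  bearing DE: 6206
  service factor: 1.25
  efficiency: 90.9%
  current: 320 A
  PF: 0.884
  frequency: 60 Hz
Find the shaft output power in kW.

P_in = √3·V·I·cosφ = 1.732 × 460 × 320 × 0.884 = 225376 W
P_out = η·P_in = 0.909 × 225376 = 204867 W

205 kW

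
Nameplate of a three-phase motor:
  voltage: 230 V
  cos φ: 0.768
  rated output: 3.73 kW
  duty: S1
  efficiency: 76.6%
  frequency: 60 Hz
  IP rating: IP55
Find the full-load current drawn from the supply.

15.9 A

P_out = 3.73 kW = 3730 W
P_in = P_out / η = 3730 / 0.766 = 4869 W
I_L = P_in / (√3·V_L·cosφ) = 4869 / (1.732 × 230 × 0.768) = 15.9 A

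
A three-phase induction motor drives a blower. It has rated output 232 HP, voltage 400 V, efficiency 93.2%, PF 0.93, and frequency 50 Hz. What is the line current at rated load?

288 A

P_out = 232 × 746 = 173072 W
P_in = P_out / η = 173072 / 0.932 = 185700 W
I_L = P_in / (√3·V_L·cosφ) = 185700 / (1.732 × 400 × 0.93) = 288 A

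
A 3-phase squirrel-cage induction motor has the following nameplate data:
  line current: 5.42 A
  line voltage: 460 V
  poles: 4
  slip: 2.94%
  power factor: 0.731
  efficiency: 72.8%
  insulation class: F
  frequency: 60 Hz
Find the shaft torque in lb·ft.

9.26 lb·ft

P_in = √3·V·I·cosφ = 1.732 × 460 × 5.42 × 0.731 = 3157 W
P_out = η·P_in = 0.728 × 3157 = 2298 W
n_s = 120×60/4 = 1800 rpm; n = 1800×(1−0.0294) = 1747 rpm
ω = 2π×1747/60 = 182.9 rad/s
τ = P_out/ω = 2298/182.9 = 12.56 N·m
In lb·ft: 12.56/1.356 = 9.26 lb·ft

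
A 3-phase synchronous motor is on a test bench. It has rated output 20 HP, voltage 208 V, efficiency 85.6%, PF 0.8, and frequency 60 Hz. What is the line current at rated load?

60.5 A

P_out = 20 × 746 = 14920 W
P_in = P_out / η = 14920 / 0.856 = 17430 W
I_L = P_in / (√3·V_L·cosφ) = 17430 / (1.732 × 208 × 0.8) = 60.5 A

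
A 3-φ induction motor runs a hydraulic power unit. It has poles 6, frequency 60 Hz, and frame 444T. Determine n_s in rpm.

1200 rpm

n_s = 120f/p = 120×60/6 = 1200 rpm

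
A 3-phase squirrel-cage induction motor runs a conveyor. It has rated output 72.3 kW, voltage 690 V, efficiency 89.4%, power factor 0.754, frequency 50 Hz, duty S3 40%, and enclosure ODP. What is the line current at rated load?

89.7 A

P_out = 72.3 kW = 72300 W
P_in = P_out / η = 72300 / 0.894 = 80872 W
I_L = P_in / (√3·V_L·cosφ) = 80872 / (1.732 × 690 × 0.754) = 89.7 A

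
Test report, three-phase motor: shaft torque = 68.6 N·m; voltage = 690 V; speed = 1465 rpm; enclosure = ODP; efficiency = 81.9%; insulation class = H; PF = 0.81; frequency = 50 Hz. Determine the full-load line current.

ω = 2π×1465/60 = 153.4 rad/s; P_out = τω = 68.6 × 153.4 = 10523 W
P_in = P_out / η = 10523 / 0.819 = 12849 W
I_L = P_in / (√3·V_L·cosφ) = 12849 / (1.732 × 690 × 0.81) = 13.3 A

13.3 A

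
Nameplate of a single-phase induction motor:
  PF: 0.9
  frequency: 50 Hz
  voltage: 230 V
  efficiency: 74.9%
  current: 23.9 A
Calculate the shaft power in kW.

P_in = V·I·cosφ = 230 × 23.9 × 0.9 = 4947 W
P_out = η·P_in = 0.749 × 4947 = 3705 W

3.71 kW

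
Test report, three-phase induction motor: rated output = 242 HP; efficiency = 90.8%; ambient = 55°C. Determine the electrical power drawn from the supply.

P_out = 242 × 746 = 180532 W
P_in = P_out/η = 180532/0.908 = 198824 W = 199 kW

199 kW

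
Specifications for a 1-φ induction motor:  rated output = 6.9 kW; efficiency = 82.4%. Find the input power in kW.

P_out = 6900 W
P_in = P_out/η = 6900/0.824 = 8374 W = 8.37 kW

8.37 kW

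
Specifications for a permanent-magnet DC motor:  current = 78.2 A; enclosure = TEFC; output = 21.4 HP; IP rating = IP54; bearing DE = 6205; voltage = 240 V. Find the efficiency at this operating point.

85.1 %

P_out = 21.4 × 746 = 15964 W
P_in = V·I = 240 × 78.2 = 18768 W
η = P_out / P_in = 15964 / 18768 = 0.851 = 85.1%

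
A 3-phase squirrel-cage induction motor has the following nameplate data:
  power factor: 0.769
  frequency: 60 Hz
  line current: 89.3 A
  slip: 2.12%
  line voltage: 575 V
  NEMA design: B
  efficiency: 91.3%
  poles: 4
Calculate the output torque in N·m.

338 N·m

P_in = √3·V·I·cosφ = 1.732 × 575 × 89.3 × 0.769 = 68390 W
P_out = η·P_in = 0.913 × 68390 = 62440 W
n_s = 120×60/4 = 1800 rpm; n = 1800×(1−0.0212) = 1762 rpm
ω = 2π×1762/60 = 184.5 rad/s
τ = P_out/ω = 62440/184.5 = 338 N·m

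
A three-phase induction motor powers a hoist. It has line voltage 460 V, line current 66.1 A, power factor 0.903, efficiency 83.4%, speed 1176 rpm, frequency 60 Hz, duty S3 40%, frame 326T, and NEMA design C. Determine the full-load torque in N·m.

322 N·m

P_in = √3·V·I·cosφ = 1.732 × 460 × 66.1 × 0.903 = 47555 W
P_out = η·P_in = 0.834 × 47555 = 39661 W
n = 1176 rpm
ω = 2π×1176/60 = 123.2 rad/s
τ = P_out/ω = 39661/123.2 = 322 N·m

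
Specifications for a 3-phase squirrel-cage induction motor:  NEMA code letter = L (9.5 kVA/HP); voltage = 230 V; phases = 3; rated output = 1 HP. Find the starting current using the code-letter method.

S_LR = 9.5 × 1 = 9.5 kVA
I_LR = S_LR/(√3·V_L) = 9500/(1.732×230) = 23.8 A

23.8 A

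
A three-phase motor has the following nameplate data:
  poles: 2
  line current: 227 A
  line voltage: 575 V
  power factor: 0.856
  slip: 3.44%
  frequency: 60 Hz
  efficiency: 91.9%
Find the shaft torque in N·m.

P_in = √3·V·I·cosφ = 1.732 × 575 × 227 × 0.856 = 193515 W
P_out = η·P_in = 0.919 × 193515 = 177840 W
n_s = 120×60/2 = 3600 rpm; n = 3600×(1−0.0344) = 3476 rpm
ω = 2π×3476/60 = 364 rad/s
τ = P_out/ω = 177840/364 = 489 N·m

489 N·m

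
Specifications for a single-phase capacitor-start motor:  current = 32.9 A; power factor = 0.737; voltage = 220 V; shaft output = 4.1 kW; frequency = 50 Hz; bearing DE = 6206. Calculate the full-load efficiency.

P_out = 4.1 kW = 4100 W
P_in = V·I·cosφ = 220 × 32.9 × 0.737 = 5334 W
η = P_out / P_in = 4100 / 5334 = 0.769 = 76.9%

76.9 %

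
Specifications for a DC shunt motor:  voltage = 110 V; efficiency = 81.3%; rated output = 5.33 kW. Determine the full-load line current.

59.6 A

P_out = 5.33 kW = 5330 W
P_in = P_out / η = 5330 / 0.813 = 6556 W
I = P_in / V = 6556 / 110 = 59.6 A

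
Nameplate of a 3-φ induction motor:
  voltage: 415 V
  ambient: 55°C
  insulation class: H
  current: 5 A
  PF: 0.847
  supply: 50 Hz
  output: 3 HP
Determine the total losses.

806 W

P_in = √3·V·I·cosφ = 1.732×415×5×0.847 = 3044 W
P_out = 3×746 = 2238 W
Losses = P_in − P_out = 3044 − 2238 = 806 W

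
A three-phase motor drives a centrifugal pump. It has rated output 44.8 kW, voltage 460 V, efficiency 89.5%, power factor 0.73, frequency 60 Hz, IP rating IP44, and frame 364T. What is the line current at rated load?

P_out = 44.8 kW = 44800 W
P_in = P_out / η = 44800 / 0.895 = 50056 W
I_L = P_in / (√3·V_L·cosφ) = 50056 / (1.732 × 460 × 0.73) = 86.1 A

86.1 A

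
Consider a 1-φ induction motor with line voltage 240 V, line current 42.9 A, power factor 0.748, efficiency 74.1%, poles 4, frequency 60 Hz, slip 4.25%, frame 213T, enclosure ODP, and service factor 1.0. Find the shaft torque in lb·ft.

23.3 lb·ft

P_in = V·I·cosφ = 240 × 42.9 × 0.748 = 7701 W
P_out = η·P_in = 0.741 × 7701 = 5706 W
n_s = 120×60/4 = 1800 rpm; n = 1800×(1−0.0425) = 1724 rpm
ω = 2π×1724/60 = 180.5 rad/s
τ = P_out/ω = 5706/180.5 = 31.61 N·m
In lb·ft: 31.61/1.356 = 23.3 lb·ft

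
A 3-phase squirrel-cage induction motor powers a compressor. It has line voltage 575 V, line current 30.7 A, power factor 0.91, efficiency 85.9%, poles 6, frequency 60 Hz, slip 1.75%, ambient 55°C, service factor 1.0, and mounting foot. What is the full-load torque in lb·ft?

143 lb·ft

P_in = √3·V·I·cosφ = 1.732 × 575 × 30.7 × 0.91 = 27822 W
P_out = η·P_in = 0.859 × 27822 = 23899 W
n_s = 120×60/6 = 1200 rpm; n = 1200×(1−0.0175) = 1179 rpm
ω = 2π×1179/60 = 123.5 rad/s
τ = P_out/ω = 23899/123.5 = 193.5 N·m
In lb·ft: 193.5/1.356 = 143 lb·ft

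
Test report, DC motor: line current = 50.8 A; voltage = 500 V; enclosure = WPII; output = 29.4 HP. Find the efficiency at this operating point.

P_out = 29.4 × 746 = 21932 W
P_in = V·I = 500 × 50.8 = 25400 W
η = P_out / P_in = 21932 / 25400 = 0.863 = 86.3%

86.3 %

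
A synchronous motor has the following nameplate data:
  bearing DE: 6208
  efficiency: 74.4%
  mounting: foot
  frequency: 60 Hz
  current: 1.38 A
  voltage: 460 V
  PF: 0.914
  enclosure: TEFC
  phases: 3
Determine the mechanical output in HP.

P_in = √3·V·I·cosφ = 1.732 × 460 × 1.38 × 0.914 = 1005 W
P_out = η·P_in = 0.744 × 1005 = 748 W
= 748/746 = 1 HP

1 HP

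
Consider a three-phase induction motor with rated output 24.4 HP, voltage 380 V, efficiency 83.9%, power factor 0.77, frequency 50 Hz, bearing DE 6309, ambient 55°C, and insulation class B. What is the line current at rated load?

P_out = 24.4 × 746 = 18202 W
P_in = P_out / η = 18202 / 0.839 = 21695 W
I_L = P_in / (√3·V_L·cosφ) = 21695 / (1.732 × 380 × 0.77) = 42.8 A

42.8 A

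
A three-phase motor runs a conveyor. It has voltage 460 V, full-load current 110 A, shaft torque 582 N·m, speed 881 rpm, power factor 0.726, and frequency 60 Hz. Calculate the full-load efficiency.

84.4 %

ω = 2π × 881/60 = 92.26 rad/s; P_out = τω = 582 × 92.26 = 53695 W
P_in = √3·V_L·I_L·cosφ = 1.732 × 460 × 110 × 0.726 = 63626 W
η = P_out / P_in = 53695 / 63626 = 0.844 = 84.4%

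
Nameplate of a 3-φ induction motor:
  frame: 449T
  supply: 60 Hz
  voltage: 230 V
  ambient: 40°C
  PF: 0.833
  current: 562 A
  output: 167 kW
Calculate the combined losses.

19.5 kW

P_in = √3·V·I·cosφ = 1.732×230×562×0.833 = 186491 W
P_out = 167000 W
Losses = P_in − P_out = 186491 − 167000 = 19491 W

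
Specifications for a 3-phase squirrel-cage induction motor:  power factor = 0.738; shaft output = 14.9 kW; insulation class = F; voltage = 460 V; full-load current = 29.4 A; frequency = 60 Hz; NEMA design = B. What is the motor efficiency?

P_out = 14.9 kW = 14900 W
P_in = √3·V_L·I_L·cosφ = 1.732 × 460 × 29.4 × 0.738 = 17287 W
η = P_out / P_in = 14900 / 17287 = 0.862 = 86.2%

86.2 %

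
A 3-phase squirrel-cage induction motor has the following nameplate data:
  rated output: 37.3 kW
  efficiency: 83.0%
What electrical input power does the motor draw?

P_out = 37300 W
P_in = P_out/η = 37300/0.83 = 44940 W = 44.9 kW

44.9 kW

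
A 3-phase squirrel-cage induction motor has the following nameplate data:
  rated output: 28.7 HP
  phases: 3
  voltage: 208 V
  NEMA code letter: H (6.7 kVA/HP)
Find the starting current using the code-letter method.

S_LR = 6.7 × 28.7 = 192.29 kVA
I_LR = S_LR/(√3·V_L) = 192290/(1.732×208) = 534 A

534 A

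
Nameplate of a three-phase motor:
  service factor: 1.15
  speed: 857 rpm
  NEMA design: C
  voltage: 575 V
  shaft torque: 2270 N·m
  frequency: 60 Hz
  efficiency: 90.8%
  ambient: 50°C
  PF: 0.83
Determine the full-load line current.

ω = 2π×857/60 = 89.74 rad/s; P_out = τω = 2270 × 89.74 = 203710 W
P_in = P_out / η = 203710 / 0.908 = 224350 W
I_L = P_in / (√3·V_L·cosφ) = 224350 / (1.732 × 575 × 0.83) = 271 A

271 A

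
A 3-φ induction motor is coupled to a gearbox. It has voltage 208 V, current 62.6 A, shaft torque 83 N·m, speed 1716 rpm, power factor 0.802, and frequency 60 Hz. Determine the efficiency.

82.5 %

ω = 2π × 1716/60 = 179.7 rad/s; P_out = τω = 83 × 179.7 = 14915 W
P_in = √3·V_L·I_L·cosφ = 1.732 × 208 × 62.6 × 0.802 = 18087 W
η = P_out / P_in = 14915 / 18087 = 0.825 = 82.5%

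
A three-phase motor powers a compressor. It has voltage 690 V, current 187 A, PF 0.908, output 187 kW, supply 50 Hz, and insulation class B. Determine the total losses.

P_in = √3·V·I·cosφ = 1.732×690×187×0.908 = 202920 W
P_out = 187000 W
Losses = P_in − P_out = 202920 − 187000 = 15920 W

15900 W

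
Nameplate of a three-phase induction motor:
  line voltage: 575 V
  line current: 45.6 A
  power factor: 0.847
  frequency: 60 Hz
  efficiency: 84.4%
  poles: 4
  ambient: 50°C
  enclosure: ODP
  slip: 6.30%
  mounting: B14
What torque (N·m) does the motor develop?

P_in = √3·V·I·cosφ = 1.732 × 575 × 45.6 × 0.847 = 38465 W
P_out = η·P_in = 0.844 × 38465 = 32464 W
n_s = 120×60/4 = 1800 rpm; n = 1800×(1−0.063) = 1687 rpm
ω = 2π×1687/60 = 176.7 rad/s
τ = P_out/ω = 32464/176.7 = 184 N·m

184 N·m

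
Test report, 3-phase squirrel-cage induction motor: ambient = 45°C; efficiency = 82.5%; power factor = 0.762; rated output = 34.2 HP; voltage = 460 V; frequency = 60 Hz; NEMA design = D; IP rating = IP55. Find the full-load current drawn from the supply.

P_out = 34.2 × 746 = 25513 W
P_in = P_out / η = 25513 / 0.825 = 30925 W
I_L = P_in / (√3·V_L·cosφ) = 30925 / (1.732 × 460 × 0.762) = 50.9 A

50.9 A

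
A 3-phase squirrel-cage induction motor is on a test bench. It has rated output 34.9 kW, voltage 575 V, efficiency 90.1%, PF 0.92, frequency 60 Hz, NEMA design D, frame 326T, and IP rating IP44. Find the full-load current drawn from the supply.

P_out = 34.9 kW = 34900 W
P_in = P_out / η = 34900 / 0.901 = 38735 W
I_L = P_in / (√3·V_L·cosφ) = 38735 / (1.732 × 575 × 0.92) = 42.3 A

42.3 A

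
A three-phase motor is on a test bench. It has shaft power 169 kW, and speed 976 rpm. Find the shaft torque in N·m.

ω = 2π × 976/60 = 102.2 rad/s
τ = P/ω = 169000/102.2 = 1650 N·m

1650 N·m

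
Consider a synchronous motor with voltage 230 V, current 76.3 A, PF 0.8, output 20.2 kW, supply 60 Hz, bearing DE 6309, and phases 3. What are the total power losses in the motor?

P_in = √3·V·I·cosφ = 1.732×230×76.3×0.8 = 24316 W
P_out = 20200 W
Losses = P_in − P_out = 24316 − 20200 = 4116 W

4120 W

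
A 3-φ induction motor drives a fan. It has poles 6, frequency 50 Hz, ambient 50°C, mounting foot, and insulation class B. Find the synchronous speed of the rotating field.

n_s = 120f/p = 120×50/6 = 1000 rpm

1000 rpm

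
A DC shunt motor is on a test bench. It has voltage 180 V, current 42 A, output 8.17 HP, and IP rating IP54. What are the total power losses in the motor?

1.47 kW

P_in = V·I = 180×42 = 7560 W
P_out = 8.17×746 = 6095 W
Losses = P_in − P_out = 7560 − 6095 = 1465 W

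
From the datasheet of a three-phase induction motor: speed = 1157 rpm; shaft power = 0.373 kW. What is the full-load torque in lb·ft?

2.27 lb·ft

ω = 2π × 1157/60 = 121.2 rad/s
τ = P/ω = 373/121.2 = 3.078 N·m
In lb·ft: 3.078/1.356 = 2.27 lb·ft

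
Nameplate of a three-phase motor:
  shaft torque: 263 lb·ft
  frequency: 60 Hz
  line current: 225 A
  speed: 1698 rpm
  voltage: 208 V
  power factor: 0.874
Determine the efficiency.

89.5 %

τ = 263 lb·ft × 1.356 = 356.6 N·m
ω = 2π × 1698/60 = 177.8 rad/s; P_out = τω = 356.6 × 177.8 = 63403 W
P_in = √3·V_L·I_L·cosφ = 1.732 × 208 × 225 × 0.874 = 70844 W
η = P_out / P_in = 63403 / 70844 = 0.895 = 89.5%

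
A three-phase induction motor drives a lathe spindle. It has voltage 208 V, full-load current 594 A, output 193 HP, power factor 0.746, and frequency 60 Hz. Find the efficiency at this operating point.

P_out = 193 × 746 = 143978 W
P_in = √3·V_L·I_L·cosφ = 1.732 × 208 × 594 × 0.746 = 159638 W
η = P_out / P_in = 143978 / 159638 = 0.902 = 90.2%

90.2 %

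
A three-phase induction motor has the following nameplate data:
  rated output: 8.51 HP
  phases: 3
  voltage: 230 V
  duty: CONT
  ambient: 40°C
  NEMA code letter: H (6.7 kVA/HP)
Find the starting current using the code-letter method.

S_LR = 6.7 × 8.51 = 57.017 kVA
I_LR = S_LR/(√3·V_L) = 57017/(1.732×230) = 143 A

143 A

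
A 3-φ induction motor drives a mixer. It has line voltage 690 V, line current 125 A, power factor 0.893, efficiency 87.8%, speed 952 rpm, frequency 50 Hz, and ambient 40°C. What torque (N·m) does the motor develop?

1170 N·m

P_in = √3·V·I·cosφ = 1.732 × 690 × 125 × 0.893 = 133401 W
P_out = η·P_in = 0.878 × 133401 = 117126 W
n = 952 rpm
ω = 2π×952/60 = 99.69 rad/s
τ = P_out/ω = 117126/99.69 = 1170 N·m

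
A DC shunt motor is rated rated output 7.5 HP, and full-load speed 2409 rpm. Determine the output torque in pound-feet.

P_out = 7.5 × 746 = 5595 W
ω = 2π × 2409/60 = 252.3 rad/s
τ = P_out/ω = 5595/252.3 = 22.18 N·m
In lb·ft: 22.18/1.356 = 16.4 lb·ft

16.4 lb·ft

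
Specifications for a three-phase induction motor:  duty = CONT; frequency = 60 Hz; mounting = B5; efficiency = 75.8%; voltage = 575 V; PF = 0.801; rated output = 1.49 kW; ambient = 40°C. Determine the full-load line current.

2.46 A

P_out = 1.49 kW = 1490 W
P_in = P_out / η = 1490 / 0.758 = 1966 W
I_L = P_in / (√3·V_L·cosφ) = 1966 / (1.732 × 575 × 0.801) = 2.46 A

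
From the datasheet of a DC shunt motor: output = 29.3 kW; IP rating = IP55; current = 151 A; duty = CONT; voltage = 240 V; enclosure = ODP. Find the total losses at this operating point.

P_in = V·I = 240×151 = 36240 W
P_out = 29300 W
Losses = P_in − P_out = 36240 − 29300 = 6940 W

6.94 kW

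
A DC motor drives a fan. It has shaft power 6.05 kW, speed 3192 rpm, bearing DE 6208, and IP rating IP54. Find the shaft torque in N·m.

ω = 2π × 3192/60 = 334.3 rad/s
τ = P/ω = 6050/334.3 = 18.1 N·m

18.1 N·m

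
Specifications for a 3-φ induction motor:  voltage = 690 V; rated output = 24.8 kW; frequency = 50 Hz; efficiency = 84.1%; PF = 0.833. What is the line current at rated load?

29.6 A

P_out = 24.8 kW = 24800 W
P_in = P_out / η = 24800 / 0.841 = 29489 W
I_L = P_in / (√3·V_L·cosφ) = 29489 / (1.732 × 690 × 0.833) = 29.6 A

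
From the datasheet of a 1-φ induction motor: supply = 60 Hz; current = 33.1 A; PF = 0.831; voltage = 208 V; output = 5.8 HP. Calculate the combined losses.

P_in = V·I·cosφ = 208×33.1×0.831 = 5721 W
P_out = 5.8×746 = 4327 W
Losses = P_in − P_out = 5721 − 4327 = 1394 W

1390 W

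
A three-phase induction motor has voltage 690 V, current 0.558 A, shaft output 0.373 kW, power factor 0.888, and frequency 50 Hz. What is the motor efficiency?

63.0 %

P_out = 0.373 kW = 373 W
P_in = √3·V_L·I_L·cosφ = 1.732 × 690 × 0.558 × 0.888 = 592 W
η = P_out / P_in = 373 / 592 = 0.630 = 63.0%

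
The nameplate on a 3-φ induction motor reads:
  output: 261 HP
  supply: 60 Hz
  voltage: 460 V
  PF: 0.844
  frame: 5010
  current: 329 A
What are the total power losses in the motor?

P_in = √3·V·I·cosφ = 1.732×460×329×0.844 = 221230 W
P_out = 261×746 = 194706 W
Losses = P_in − P_out = 221230 − 194706 = 26524 W

26500 W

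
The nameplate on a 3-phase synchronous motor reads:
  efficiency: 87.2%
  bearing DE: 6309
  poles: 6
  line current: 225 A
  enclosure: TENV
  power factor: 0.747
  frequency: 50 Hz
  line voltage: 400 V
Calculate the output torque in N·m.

970 N·m

P_in = √3·V·I·cosφ = 1.732 × 400 × 225 × 0.747 = 116442 W
P_out = η·P_in = 0.872 × 116442 = 101537 W
n = n_s = 120×50/6 = 1000 rpm (synchronous)
ω = 2π×1000/60 = 104.7 rad/s
τ = P_out/ω = 101537/104.7 = 970 N·m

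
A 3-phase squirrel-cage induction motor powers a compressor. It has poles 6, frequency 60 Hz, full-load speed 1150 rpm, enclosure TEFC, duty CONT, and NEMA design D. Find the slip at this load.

4.17 %

n_s = 120f/p = 120×60/6 = 1200 rpm
s = (n_s − n)/n_s = (1200 − 1150)/1200 = 0.0417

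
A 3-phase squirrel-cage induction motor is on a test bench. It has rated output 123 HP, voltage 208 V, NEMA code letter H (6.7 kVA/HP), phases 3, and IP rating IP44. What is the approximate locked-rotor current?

S_LR = 6.7 × 123 = 824.1 kVA
I_LR = S_LR/(√3·V_L) = 824100/(1.732×208) = 2290 A

2290 A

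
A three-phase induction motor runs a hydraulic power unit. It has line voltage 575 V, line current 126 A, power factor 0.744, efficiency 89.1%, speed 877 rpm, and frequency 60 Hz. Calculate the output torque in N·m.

P_in = √3·V·I·cosφ = 1.732 × 575 × 126 × 0.744 = 93360 W
P_out = η·P_in = 0.891 × 93360 = 83184 W
n = 877 rpm
ω = 2π×877/60 = 91.84 rad/s
τ = P_out/ω = 83184/91.84 = 906 N·m

906 N·m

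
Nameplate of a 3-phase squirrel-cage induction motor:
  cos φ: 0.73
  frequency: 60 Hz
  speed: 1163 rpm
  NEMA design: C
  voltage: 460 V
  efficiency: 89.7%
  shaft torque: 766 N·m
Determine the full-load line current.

ω = 2π×1163/60 = 121.8 rad/s; P_out = τω = 766 × 121.8 = 93299 W
P_in = P_out / η = 93299 / 0.897 = 104012 W
I_L = P_in / (√3·V_L·cosφ) = 104012 / (1.732 × 460 × 0.73) = 179 A

179 A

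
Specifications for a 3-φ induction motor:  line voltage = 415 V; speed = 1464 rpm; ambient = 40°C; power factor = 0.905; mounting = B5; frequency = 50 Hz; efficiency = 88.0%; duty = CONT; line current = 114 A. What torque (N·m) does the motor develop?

P_in = √3·V·I·cosφ = 1.732 × 415 × 114 × 0.905 = 74157 W
P_out = η·P_in = 0.88 × 74157 = 65258 W
n = 1464 rpm
ω = 2π×1464/60 = 153.3 rad/s
τ = P_out/ω = 65258/153.3 = 426 N·m

426 N·m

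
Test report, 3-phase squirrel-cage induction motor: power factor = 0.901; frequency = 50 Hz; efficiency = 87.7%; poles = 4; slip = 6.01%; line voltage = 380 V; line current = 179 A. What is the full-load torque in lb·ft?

465 lb·ft

P_in = √3·V·I·cosφ = 1.732 × 380 × 179 × 0.901 = 106147 W
P_out = η·P_in = 0.877 × 106147 = 93091 W
n_s = 120×50/4 = 1500 rpm; n = 1500×(1−0.0601) = 1410 rpm
ω = 2π×1410/60 = 147.7 rad/s
τ = P_out/ω = 93091/147.7 = 630.3 N·m
In lb·ft: 630.3/1.356 = 465 lb·ft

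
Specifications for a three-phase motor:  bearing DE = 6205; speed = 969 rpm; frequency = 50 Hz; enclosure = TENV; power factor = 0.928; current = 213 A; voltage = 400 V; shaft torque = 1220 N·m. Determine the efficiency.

ω = 2π × 969/60 = 101.5 rad/s; P_out = τω = 1220 × 101.5 = 123830 W
P_in = √3·V_L·I_L·cosφ = 1.732 × 400 × 213 × 0.928 = 136942 W
η = P_out / P_in = 123830 / 136942 = 0.904 = 90.4%

90.4 %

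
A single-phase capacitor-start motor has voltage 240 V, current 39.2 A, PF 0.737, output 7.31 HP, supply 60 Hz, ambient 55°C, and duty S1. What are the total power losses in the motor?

P_in = V·I·cosφ = 240×39.2×0.737 = 6934 W
P_out = 7.31×746 = 5453 W
Losses = P_in − P_out = 6934 − 5453 = 1481 W

1480 W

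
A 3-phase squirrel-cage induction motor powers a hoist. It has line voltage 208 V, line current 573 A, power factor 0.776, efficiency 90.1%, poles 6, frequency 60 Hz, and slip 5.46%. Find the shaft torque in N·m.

P_in = √3·V·I·cosφ = 1.732 × 208 × 573 × 0.776 = 160187 W
P_out = η·P_in = 0.901 × 160187 = 144328 W
n_s = 120×60/6 = 1200 rpm; n = 1200×(1−0.0546) = 1134 rpm
ω = 2π×1134/60 = 118.8 rad/s
τ = P_out/ω = 144328/118.8 = 1210 N·m

1210 N·m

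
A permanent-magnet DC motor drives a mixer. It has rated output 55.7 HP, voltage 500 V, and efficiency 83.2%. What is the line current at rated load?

P_out = 55.7 × 746 = 41552 W
P_in = P_out / η = 41552 / 0.832 = 49942 W
I = P_in / V = 49942 / 500 = 99.9 A

99.9 A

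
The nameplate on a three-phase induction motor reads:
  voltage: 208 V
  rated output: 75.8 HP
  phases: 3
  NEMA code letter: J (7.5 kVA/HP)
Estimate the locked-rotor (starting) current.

S_LR = 7.5 × 75.8 = 568.5 kVA
I_LR = S_LR/(√3·V_L) = 568500/(1.732×208) = 1580 A

1580 A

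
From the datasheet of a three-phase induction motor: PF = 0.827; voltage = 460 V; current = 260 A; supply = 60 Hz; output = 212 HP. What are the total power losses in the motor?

P_in = √3·V·I·cosφ = 1.732×460×260×0.827 = 171311 W
P_out = 212×746 = 158152 W
Losses = P_in − P_out = 171311 − 158152 = 13159 W

13.2 kW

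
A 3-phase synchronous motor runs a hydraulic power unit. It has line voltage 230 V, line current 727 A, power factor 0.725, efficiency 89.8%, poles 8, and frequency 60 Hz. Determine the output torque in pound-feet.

1480 lb·ft

P_in = √3·V·I·cosφ = 1.732 × 230 × 727 × 0.725 = 209966 W
P_out = η·P_in = 0.898 × 209966 = 188549 W
n = n_s = 120×60/8 = 900 rpm (synchronous)
ω = 2π×900/60 = 94.25 rad/s
τ = P_out/ω = 188549/94.25 = 2001 N·m
In lb·ft: 2001/1.356 = 1480 lb·ft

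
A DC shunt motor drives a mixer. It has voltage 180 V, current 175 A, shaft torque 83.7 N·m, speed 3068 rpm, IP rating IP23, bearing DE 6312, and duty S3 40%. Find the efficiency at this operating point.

ω = 2π × 3068/60 = 321.3 rad/s; P_out = τω = 83.7 × 321.3 = 26893 W
P_in = V·I = 180 × 175 = 31500 W
η = P_out / P_in = 26893 / 31500 = 0.854 = 85.4%

85.4 %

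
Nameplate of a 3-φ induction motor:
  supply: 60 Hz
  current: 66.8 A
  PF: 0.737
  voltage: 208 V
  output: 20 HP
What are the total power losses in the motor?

2820 W

P_in = √3·V·I·cosφ = 1.732×208×66.8×0.737 = 17736 W
P_out = 20×746 = 14920 W
Losses = P_in − P_out = 17736 − 14920 = 2816 W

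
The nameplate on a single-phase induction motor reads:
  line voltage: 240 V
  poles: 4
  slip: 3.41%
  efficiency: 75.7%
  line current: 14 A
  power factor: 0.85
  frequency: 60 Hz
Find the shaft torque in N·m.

P_in = V·I·cosφ = 240 × 14 × 0.85 = 2856 W
P_out = η·P_in = 0.757 × 2856 = 2162 W
n_s = 120×60/4 = 1800 rpm; n = 1800×(1−0.0341) = 1739 rpm
ω = 2π×1739/60 = 182.1 rad/s
τ = P_out/ω = 2162/182.1 = 11.9 N·m

11.9 N·m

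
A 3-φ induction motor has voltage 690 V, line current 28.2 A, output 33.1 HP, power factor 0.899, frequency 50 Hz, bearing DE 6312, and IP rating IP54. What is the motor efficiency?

81.5 %

P_out = 33.1 × 746 = 24693 W
P_in = √3·V_L·I_L·cosφ = 1.732 × 690 × 28.2 × 0.899 = 30297 W
η = P_out / P_in = 24693 / 30297 = 0.815 = 81.5%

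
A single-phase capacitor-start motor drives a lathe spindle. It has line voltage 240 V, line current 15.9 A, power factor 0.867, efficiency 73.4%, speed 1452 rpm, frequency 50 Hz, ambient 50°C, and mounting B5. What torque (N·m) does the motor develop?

16 N·m

P_in = V·I·cosφ = 240 × 15.9 × 0.867 = 3308 W
P_out = η·P_in = 0.734 × 3308 = 2428 W
n = 1452 rpm
ω = 2π×1452/60 = 152.1 rad/s
τ = P_out/ω = 2428/152.1 = 16 N·m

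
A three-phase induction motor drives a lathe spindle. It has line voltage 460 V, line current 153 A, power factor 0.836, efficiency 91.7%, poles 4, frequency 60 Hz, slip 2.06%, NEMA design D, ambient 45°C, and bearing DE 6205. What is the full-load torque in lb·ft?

373 lb·ft

P_in = √3·V·I·cosφ = 1.732 × 460 × 153 × 0.836 = 101907 W
P_out = η·P_in = 0.917 × 101907 = 93449 W
n_s = 120×60/4 = 1800 rpm; n = 1800×(1−0.0206) = 1763 rpm
ω = 2π×1763/60 = 184.6 rad/s
τ = P_out/ω = 93449/184.6 = 506.2 N·m
In lb·ft: 506.2/1.356 = 373 lb·ft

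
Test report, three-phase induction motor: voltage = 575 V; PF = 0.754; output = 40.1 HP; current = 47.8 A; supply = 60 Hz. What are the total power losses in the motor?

P_in = √3·V·I·cosφ = 1.732×575×47.8×0.754 = 35893 W
P_out = 40.1×746 = 29915 W
Losses = P_in − P_out = 35893 − 29915 = 5978 W

5980 W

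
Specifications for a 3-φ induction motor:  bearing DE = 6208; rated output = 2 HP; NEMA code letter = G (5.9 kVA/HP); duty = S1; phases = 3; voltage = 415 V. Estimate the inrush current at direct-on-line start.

16.4 A

S_LR = 5.9 × 2 = 11.8 kVA
I_LR = S_LR/(√3·V_L) = 11800/(1.732×415) = 16.4 A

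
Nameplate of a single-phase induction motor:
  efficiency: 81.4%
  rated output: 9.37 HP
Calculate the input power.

P_out = 9.37 × 746 = 6990 W
P_in = P_out/η = 6990/0.814 = 8587 W = 8.59 kW

8.59 kW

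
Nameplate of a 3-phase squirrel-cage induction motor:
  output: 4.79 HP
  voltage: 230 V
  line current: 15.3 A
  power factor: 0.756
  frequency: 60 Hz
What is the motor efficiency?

P_out = 4.79 × 746 = 3573 W
P_in = √3·V_L·I_L·cosφ = 1.732 × 230 × 15.3 × 0.756 = 4608 W
η = P_out / P_in = 3573 / 4608 = 0.775 = 77.5%

77.5 %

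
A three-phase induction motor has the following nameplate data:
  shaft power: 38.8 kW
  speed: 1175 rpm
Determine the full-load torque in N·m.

315 N·m

ω = 2π × 1175/60 = 123 rad/s
τ = P/ω = 38800/123 = 315 N·m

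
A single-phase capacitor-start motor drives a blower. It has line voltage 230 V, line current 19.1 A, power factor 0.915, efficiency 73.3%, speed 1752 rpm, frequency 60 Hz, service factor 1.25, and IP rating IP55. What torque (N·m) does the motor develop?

16.1 N·m

P_in = V·I·cosφ = 230 × 19.1 × 0.915 = 4020 W
P_out = η·P_in = 0.733 × 4020 = 2947 W
n = 1752 rpm
ω = 2π×1752/60 = 183.5 rad/s
τ = P_out/ω = 2947/183.5 = 16.1 N·m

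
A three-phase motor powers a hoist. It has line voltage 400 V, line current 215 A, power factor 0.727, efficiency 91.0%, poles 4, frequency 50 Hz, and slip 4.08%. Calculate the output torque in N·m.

654 N·m

P_in = √3·V·I·cosφ = 1.732 × 400 × 215 × 0.727 = 108288 W
P_out = η·P_in = 0.91 × 108288 = 98542 W
n_s = 120×50/4 = 1500 rpm; n = 1500×(1−0.0408) = 1439 rpm
ω = 2π×1439/60 = 150.7 rad/s
τ = P_out/ω = 98542/150.7 = 654 N·m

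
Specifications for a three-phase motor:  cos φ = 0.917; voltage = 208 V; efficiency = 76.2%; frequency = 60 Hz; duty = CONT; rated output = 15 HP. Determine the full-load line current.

44.5 A

P_out = 15 × 746 = 11190 W
P_in = P_out / η = 11190 / 0.762 = 14685 W
I_L = P_in / (√3·V_L·cosφ) = 14685 / (1.732 × 208 × 0.917) = 44.5 A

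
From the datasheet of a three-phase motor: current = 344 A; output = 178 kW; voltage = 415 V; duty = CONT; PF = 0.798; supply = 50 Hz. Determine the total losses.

19300 W

P_in = √3·V·I·cosφ = 1.732×415×344×0.798 = 197314 W
P_out = 178000 W
Losses = P_in − P_out = 197314 − 178000 = 19314 W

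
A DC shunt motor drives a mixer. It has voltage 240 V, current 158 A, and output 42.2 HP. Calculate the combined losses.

P_in = V·I = 240×158 = 37920 W
P_out = 42.2×746 = 31481 W
Losses = P_in − P_out = 37920 − 31481 = 6439 W

6.44 kW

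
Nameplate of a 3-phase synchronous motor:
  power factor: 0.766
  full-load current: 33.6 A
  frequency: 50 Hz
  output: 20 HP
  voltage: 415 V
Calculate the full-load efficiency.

80.6 %

P_out = 20 × 746 = 14920 W
P_in = √3·V_L·I_L·cosφ = 1.732 × 415 × 33.6 × 0.766 = 18500 W
η = P_out / P_in = 14920 / 18500 = 0.806 = 80.6%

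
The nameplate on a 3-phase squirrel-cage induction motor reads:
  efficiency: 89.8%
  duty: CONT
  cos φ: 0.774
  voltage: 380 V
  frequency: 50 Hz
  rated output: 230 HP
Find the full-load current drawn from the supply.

375 A

P_out = 230 × 746 = 171580 W
P_in = P_out / η = 171580 / 0.898 = 191069 W
I_L = P_in / (√3·V_L·cosφ) = 191069 / (1.732 × 380 × 0.774) = 375 A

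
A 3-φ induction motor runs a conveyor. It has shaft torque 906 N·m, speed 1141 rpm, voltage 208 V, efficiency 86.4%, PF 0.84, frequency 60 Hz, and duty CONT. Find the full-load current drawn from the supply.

414 A

ω = 2π×1141/60 = 119.5 rad/s; P_out = τω = 906 × 119.5 = 108267 W
P_in = P_out / η = 108267 / 0.864 = 125309 W
I_L = P_in / (√3·V_L·cosφ) = 125309 / (1.732 × 208 × 0.84) = 414 A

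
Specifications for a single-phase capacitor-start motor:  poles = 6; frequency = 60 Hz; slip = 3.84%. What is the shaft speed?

n_s = 120f/p = 120×60/6 = 1200 rpm
n = n_s(1 − s) = 1200 × (1 − 0.0384) = 1154 rpm

1154 rpm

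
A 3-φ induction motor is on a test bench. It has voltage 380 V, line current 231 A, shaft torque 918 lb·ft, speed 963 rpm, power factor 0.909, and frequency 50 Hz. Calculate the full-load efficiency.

90.8 %

τ = 918 lb·ft × 1.356 = 1245 N·m
ω = 2π × 963/60 = 100.8 rad/s; P_out = τω = 1245 × 100.8 = 125496 W
P_in = √3·V_L·I_L·cosφ = 1.732 × 380 × 231 × 0.909 = 138200 W
η = P_out / P_in = 125496 / 138200 = 0.908 = 90.8%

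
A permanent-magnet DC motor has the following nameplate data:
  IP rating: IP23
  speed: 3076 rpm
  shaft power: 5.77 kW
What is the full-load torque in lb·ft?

ω = 2π × 3076/60 = 322.1 rad/s
τ = P/ω = 5770/322.1 = 17.91 N·m
In lb·ft: 17.91/1.356 = 13.2 lb·ft

13.2 lb·ft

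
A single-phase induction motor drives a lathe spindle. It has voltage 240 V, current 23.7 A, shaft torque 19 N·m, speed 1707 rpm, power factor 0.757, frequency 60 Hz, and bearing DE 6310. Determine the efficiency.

ω = 2π × 1707/60 = 178.8 rad/s; P_out = τω = 19 × 178.8 = 3397 W
P_in = V·I·cosφ = 240 × 23.7 × 0.757 = 4306 W
η = P_out / P_in = 3397 / 4306 = 0.789 = 78.9%

78.9 %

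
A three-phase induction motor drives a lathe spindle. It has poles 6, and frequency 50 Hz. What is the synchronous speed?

1000 rpm

n_s = 120f/p = 120×50/6 = 1000 rpm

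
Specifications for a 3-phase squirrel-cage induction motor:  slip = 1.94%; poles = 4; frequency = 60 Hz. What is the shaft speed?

1765 rpm

n_s = 120f/p = 120×60/4 = 1800 rpm
n = n_s(1 − s) = 1800 × (1 − 0.0194) = 1765 rpm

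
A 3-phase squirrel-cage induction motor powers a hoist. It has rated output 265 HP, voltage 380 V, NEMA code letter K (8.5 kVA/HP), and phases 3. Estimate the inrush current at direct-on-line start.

S_LR = 8.5 × 265 = 2252.5 kVA
I_LR = S_LR/(√3·V_L) = 2252500/(1.732×380) = 3420 A

3420 A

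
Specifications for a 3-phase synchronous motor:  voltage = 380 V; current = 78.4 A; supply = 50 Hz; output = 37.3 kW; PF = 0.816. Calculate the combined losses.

4.81 kW

P_in = √3·V·I·cosφ = 1.732×380×78.4×0.816 = 42105 W
P_out = 37300 W
Losses = P_in − P_out = 42105 − 37300 = 4805 W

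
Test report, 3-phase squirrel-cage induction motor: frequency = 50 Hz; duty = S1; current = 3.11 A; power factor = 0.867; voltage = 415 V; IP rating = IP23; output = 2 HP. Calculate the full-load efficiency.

P_out = 2 × 746 = 1492 W
P_in = √3·V_L·I_L·cosφ = 1.732 × 415 × 3.11 × 0.867 = 1938 W
η = P_out / P_in = 1492 / 1938 = 0.770 = 77.0%

77.0 %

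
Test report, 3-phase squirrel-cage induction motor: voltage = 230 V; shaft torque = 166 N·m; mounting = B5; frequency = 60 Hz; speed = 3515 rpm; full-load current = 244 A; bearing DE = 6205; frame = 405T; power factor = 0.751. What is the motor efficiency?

83.7 %

ω = 2π × 3515/60 = 368.1 rad/s; P_out = τω = 166 × 368.1 = 61105 W
P_in = √3·V_L·I_L·cosφ = 1.732 × 230 × 244 × 0.751 = 72997 W
η = P_out / P_in = 61105 / 72997 = 0.837 = 83.7%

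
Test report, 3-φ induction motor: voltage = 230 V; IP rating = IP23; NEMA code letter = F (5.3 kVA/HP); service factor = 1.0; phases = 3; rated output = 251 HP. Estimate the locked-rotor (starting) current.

S_LR = 5.3 × 251 = 1330.3 kVA
I_LR = S_LR/(√3·V_L) = 1330300/(1.732×230) = 3340 A

3340 A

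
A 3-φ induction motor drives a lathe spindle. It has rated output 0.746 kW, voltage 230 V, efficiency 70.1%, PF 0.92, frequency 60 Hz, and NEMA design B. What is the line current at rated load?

P_out = 0.746 kW = 746 W
P_in = P_out / η = 746 / 0.701 = 1064 W
I_L = P_in / (√3·V_L·cosφ) = 1064 / (1.732 × 230 × 0.92) = 2.9 A

2.9 A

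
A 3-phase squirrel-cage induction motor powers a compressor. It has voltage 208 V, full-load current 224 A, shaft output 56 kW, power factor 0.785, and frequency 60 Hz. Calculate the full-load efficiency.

P_out = 56 kW = 56000 W
P_in = √3·V_L·I_L·cosφ = 1.732 × 208 × 224 × 0.785 = 63347 W
η = P_out / P_in = 56000 / 63347 = 0.884 = 88.4%

88.4 %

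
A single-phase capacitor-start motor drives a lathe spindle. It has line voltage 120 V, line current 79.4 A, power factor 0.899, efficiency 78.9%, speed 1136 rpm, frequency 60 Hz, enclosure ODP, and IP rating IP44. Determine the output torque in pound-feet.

P_in = V·I·cosφ = 120 × 79.4 × 0.899 = 8566 W
P_out = η·P_in = 0.789 × 8566 = 6759 W
n = 1136 rpm
ω = 2π×1136/60 = 119 rad/s
τ = P_out/ω = 6759/119 = 56.8 N·m
In lb·ft: 56.8/1.356 = 41.9 lb·ft

41.9 lb·ft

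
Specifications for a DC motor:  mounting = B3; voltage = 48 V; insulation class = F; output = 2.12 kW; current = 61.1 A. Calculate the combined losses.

813 W

P_in = V·I = 48×61.1 = 2933 W
P_out = 2120 W
Losses = P_in − P_out = 2933 − 2120 = 813 W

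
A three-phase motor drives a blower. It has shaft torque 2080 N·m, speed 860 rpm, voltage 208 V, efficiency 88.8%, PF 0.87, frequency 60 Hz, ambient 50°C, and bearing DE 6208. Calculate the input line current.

ω = 2π×860/60 = 90.06 rad/s; P_out = τω = 2080 × 90.06 = 187325 W
P_in = P_out / η = 187325 / 0.888 = 210952 W
I_L = P_in / (√3·V_L·cosφ) = 210952 / (1.732 × 208 × 0.87) = 673 A

673 A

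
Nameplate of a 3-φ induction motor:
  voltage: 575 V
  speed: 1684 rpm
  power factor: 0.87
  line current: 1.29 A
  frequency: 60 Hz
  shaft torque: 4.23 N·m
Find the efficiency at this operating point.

66.7 %

ω = 2π × 1684/60 = 176.3 rad/s; P_out = τω = 4.23 × 176.3 = 746 W
P_in = √3·V_L·I_L·cosφ = 1.732 × 575 × 1.29 × 0.87 = 1118 W
η = P_out / P_in = 746 / 1118 = 0.667 = 66.7%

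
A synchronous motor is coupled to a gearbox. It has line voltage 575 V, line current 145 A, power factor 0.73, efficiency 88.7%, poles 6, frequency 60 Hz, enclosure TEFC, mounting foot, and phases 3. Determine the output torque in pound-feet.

549 lb·ft

P_in = √3·V·I·cosφ = 1.732 × 575 × 145 × 0.73 = 105416 W
P_out = η·P_in = 0.887 × 105416 = 93504 W
n = n_s = 120×60/6 = 1200 rpm (synchronous)
ω = 2π×1200/60 = 125.7 rad/s
τ = P_out/ω = 93504/125.7 = 743.9 N·m
In lb·ft: 743.9/1.356 = 549 lb·ft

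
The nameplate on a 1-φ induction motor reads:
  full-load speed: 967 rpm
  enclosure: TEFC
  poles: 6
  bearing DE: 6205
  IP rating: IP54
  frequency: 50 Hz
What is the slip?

3.30 %

n_s = 120f/p = 120×50/6 = 1000 rpm
s = (n_s − n)/n_s = (1000 − 967)/1000 = 0.0330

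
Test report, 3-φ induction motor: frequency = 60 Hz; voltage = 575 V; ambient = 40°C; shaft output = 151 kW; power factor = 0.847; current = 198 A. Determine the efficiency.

P_out = 151 kW = 151000 W
P_in = √3·V_L·I_L·cosφ = 1.732 × 575 × 198 × 0.847 = 167018 W
η = P_out / P_in = 151000 / 167018 = 0.904 = 90.4%

90.4 %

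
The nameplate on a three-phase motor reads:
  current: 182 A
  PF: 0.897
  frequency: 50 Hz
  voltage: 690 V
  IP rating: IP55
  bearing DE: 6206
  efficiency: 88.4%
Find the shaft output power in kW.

172 kW

P_in = √3·V·I·cosφ = 1.732 × 690 × 182 × 0.897 = 195102 W
P_out = η·P_in = 0.884 × 195102 = 172470 W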